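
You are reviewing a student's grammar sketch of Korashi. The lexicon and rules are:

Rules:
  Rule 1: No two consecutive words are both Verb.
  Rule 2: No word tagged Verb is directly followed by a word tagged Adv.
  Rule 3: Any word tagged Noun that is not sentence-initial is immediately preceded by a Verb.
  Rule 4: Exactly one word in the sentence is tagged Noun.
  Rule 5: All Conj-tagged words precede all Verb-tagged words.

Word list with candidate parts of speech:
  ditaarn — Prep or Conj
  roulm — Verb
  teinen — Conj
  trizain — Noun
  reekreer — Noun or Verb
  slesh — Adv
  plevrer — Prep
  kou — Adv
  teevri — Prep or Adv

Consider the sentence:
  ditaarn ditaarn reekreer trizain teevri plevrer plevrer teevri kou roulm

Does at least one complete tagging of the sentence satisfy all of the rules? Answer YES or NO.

YES

Candidates per position — 1:ditaarn {Prep,Conj}; 2:ditaarn {Prep,Conj}; 3:reekreer {Noun,Verb}; 4:trizain {Noun}; 5:teevri {Prep,Adv}; 6:plevrer {Prep}; 7:plevrer {Prep}; 8:teevri {Prep,Adv}; 9:kou {Adv}; 10:roulm {Verb}.
One satisfying assignment: Prep Conj Verb Noun Prep Prep Prep Prep Adv Verb.
Checking: rule 1 ok; rule 2 ok; rule 3 ok; rule 4 ok; rule 5 ok.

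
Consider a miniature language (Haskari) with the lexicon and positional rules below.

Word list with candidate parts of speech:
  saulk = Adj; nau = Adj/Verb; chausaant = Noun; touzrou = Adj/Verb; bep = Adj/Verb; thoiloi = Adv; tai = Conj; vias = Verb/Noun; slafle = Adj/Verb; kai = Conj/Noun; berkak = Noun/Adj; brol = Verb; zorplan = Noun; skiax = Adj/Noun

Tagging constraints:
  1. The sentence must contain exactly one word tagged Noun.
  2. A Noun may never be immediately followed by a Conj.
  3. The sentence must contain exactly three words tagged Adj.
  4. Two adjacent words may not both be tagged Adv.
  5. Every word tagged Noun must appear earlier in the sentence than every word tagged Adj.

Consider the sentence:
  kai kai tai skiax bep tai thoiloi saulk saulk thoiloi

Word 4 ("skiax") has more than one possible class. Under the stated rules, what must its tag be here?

Candidates per position — 1:kai {Conj,Noun}; 2:kai {Conj,Noun}; 3:tai {Conj}; 4:skiax {Adj,Noun}; 5:bep {Adj,Verb}; 6:tai {Conj}; 7:thoiloi {Adv}; 8:saulk {Adj}; 9:saulk {Adj}; 10:thoiloi {Adv}.
At position 1, choosing Noun makes rule 2 impossible to satisfy; hence Conj.
At position 2, choosing Noun makes rule 2 impossible to satisfy; hence Conj.
At position 4, choosing Adj makes rule 1 impossible to satisfy; hence Noun.
At position 5, choosing Verb makes rule 3 impossible to satisfy; hence Adj.
So the tagging must be: Conj Conj Conj Noun Adj Conj Adv Adj Adj Adv.
Rule-by-rule: rule 1 ✓; rule 2 ✓; rule 3 ✓; rule 4 ✓; rule 5 ✓.

Noun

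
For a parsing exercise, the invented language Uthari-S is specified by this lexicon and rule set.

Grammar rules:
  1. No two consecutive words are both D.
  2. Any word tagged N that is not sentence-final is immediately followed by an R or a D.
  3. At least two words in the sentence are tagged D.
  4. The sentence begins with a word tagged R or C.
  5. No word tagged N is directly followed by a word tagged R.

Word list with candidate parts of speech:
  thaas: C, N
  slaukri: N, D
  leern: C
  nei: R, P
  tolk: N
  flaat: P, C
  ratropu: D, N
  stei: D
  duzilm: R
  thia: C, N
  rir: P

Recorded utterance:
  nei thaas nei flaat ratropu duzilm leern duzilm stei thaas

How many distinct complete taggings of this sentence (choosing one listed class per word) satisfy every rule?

8

Candidates per position — 1:nei {R,P}; 2:thaas {C,N}; 3:nei {R,P}; 4:flaat {P,C}; 5:ratropu {D,N}; 6:duzilm {R}; 7:leern {C}; 8:duzilm {R}; 9:stei {D}; 10:thaas {C,N}.
There are 64 candidate sequences in total.
Checking each against the rules leaves 8 sequences.
Count = 8.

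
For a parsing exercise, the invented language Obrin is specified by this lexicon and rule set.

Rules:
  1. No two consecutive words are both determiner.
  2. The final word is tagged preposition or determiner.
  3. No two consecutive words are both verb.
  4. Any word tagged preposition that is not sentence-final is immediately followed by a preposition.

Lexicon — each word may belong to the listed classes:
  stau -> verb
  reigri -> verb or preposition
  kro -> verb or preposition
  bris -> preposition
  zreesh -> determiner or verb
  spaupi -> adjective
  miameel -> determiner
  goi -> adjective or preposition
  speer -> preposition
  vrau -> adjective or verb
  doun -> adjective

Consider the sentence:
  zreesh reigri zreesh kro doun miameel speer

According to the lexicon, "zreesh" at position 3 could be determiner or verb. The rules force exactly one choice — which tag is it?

Candidates per position — 1:zreesh {determiner,verb}; 2:reigri {verb,preposition}; 3:zreesh {determiner,verb}; 4:kro {verb,preposition}; 5:doun {adjective}; 6:miameel {determiner}; 7:speer {preposition}.
Word 2 cannot be preposition — rule 4 would then fail for every completion. It is verb.
Word 3 cannot be verb — rule 3 would then fail for every completion. It is determiner.
Word 4 cannot be preposition — rule 4 would then fail for every completion. It is verb.
Word 1 cannot be verb — rule 3 would then fail for every completion. It is determiner.
The unique satisfying tagging is: determiner verb determiner verb adjective determiner preposition.
Checking: rule 1 ok; rule 2 ok; rule 3 ok; rule 4 ok.

determiner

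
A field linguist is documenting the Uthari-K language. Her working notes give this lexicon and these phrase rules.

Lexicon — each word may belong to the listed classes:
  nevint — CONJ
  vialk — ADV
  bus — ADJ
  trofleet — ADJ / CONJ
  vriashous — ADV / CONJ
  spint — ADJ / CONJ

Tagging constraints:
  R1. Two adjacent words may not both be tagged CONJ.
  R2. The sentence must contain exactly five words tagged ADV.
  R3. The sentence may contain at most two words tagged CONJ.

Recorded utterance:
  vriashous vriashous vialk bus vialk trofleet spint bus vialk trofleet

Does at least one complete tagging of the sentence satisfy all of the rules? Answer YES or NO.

Candidates per position — 1:vriashous {ADV,CONJ}; 2:vriashous {ADV,CONJ}; 3:vialk {ADV}; 4:bus {ADJ}; 5:vialk {ADV}; 6:trofleet {ADJ,CONJ}; 7:spint {ADJ,CONJ}; 8:bus {ADJ}; 9:vialk {ADV}; 10:trofleet {ADJ,CONJ}.
One satisfying assignment: ADV ADV ADV ADJ ADV ADJ CONJ ADJ ADV CONJ.
Check: rule 1 holds; rule 2 holds; rule 3 holds.

YES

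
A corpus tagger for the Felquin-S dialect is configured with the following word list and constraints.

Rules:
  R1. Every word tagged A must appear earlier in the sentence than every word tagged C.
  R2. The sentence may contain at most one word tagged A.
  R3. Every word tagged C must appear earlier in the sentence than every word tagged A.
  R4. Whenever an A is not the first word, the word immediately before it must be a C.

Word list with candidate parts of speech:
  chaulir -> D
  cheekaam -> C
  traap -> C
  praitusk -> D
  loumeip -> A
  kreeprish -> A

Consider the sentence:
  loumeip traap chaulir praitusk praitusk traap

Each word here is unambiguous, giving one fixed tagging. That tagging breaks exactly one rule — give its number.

3

Fixed tagging: A C D D D C.
Rule check: R1 ✓, R2 ✓, R3 ✗, R4 ✓.
Only rule 3 fails.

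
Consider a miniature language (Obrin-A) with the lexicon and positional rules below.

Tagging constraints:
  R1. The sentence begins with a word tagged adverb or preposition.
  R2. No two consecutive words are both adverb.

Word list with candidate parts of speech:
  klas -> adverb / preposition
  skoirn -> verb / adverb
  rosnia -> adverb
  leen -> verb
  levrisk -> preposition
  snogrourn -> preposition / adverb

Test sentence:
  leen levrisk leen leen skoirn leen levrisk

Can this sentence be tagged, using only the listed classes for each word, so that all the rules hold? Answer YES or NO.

Candidates per position — 1:leen {verb}; 2:levrisk {preposition}; 3:leen {verb}; 4:leen {verb}; 5:skoirn {verb,adverb}; 6:leen {verb}; 7:levrisk {preposition}.
Rule 1 cannot be satisfied by any choice of tags from the lexicon.
So there is no consistent tagging.

NO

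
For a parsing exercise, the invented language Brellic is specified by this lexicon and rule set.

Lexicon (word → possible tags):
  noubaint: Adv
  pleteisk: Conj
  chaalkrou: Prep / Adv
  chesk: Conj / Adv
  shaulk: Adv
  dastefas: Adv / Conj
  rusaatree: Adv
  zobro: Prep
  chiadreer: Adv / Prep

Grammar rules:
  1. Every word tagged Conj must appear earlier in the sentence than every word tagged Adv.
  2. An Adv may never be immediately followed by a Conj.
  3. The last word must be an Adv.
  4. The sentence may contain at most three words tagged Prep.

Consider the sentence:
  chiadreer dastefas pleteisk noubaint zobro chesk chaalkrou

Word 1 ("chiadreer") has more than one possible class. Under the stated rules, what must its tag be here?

Prep

Candidates per position — 1:chiadreer {Adv,Prep}; 2:dastefas {Adv,Conj}; 3:pleteisk {Conj}; 4:noubaint {Adv}; 5:zobro {Prep}; 6:chesk {Conj,Adv}; 7:chaalkrou {Prep,Adv}.
Position 1: tagging it Adv would leave rule 1 unsatisfiable, so it must be Prep.
Position 2: tagging it Adv would leave rule 1 unsatisfiable, so it must be Conj.
Position 6: tagging it Conj would leave rule 1 unsatisfiable, so it must be Adv.
Position 7: tagging it Prep would leave rule 3 unsatisfiable, so it must be Adv.
The unique satisfying tagging is: Prep Conj Conj Adv Prep Adv Adv.
Checking: rule 1 ok; rule 2 ok; rule 3 ok; rule 4 ok.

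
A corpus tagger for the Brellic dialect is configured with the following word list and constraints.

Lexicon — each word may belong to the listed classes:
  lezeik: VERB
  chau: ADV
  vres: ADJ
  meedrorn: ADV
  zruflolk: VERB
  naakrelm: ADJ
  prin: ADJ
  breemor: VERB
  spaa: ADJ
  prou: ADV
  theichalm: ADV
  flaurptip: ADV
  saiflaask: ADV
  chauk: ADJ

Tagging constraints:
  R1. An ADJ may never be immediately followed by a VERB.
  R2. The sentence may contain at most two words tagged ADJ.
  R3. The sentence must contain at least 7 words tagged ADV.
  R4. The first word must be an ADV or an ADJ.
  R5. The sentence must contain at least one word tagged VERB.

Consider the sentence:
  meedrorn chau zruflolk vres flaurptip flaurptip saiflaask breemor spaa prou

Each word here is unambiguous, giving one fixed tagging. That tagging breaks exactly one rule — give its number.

3

Fixed tagging: ADV ADV VERB ADJ ADV ADV ADV VERB ADJ ADV.
Applying the rules: R1 pass, R2 pass, R3 fail, R4 pass, R5 pass.
Only rule 3 fails.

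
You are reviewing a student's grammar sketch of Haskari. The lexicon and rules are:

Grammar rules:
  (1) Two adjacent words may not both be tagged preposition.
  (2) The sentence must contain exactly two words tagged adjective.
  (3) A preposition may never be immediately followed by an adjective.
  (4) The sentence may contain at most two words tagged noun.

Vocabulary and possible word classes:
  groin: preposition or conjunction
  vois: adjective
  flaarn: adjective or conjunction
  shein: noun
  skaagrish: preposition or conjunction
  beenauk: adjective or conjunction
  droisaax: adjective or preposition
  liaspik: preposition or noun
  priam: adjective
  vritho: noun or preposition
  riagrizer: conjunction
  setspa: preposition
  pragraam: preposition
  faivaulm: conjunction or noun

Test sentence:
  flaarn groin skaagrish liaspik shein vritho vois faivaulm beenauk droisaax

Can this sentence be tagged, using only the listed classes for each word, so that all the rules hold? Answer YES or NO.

YES

Candidates per position — 1:flaarn {adjective,conjunction}; 2:groin {preposition,conjunction}; 3:skaagrish {preposition,conjunction}; 4:liaspik {preposition,noun}; 5:shein {noun}; 6:vritho {noun,preposition}; 7:vois {adjective}; 8:faivaulm {conjunction,noun}; 9:beenauk {adjective,conjunction}; 10:droisaax {adjective,preposition}.
One satisfying assignment: conjunction preposition conjunction preposition noun noun adjective conjunction conjunction adjective.
Checking: rule 1 holds; rule 2 holds; rule 3 holds; rule 4 holds.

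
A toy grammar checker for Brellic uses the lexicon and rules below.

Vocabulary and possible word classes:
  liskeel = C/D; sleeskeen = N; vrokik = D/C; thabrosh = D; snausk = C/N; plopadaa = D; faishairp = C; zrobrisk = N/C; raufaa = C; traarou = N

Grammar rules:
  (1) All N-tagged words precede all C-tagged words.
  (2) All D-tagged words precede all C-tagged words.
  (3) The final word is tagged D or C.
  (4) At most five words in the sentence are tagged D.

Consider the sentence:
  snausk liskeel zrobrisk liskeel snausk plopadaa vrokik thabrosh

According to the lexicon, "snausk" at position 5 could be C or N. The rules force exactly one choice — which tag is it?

Candidates per position — 1:snausk {C,N}; 2:liskeel {C,D}; 3:zrobrisk {N,C}; 4:liskeel {C,D}; 5:snausk {C,N}; 6:plopadaa {D}; 7:vrokik {D,C}; 8:thabrosh {D}.
Position 1: C is ruled out by rule 2; that leaves N.
Position 2: C is ruled out by rule 2; that leaves D.
Position 3: C is ruled out by rule 2; that leaves N.
Position 4: C is ruled out by rule 2; that leaves D.
Position 5: C is ruled out by rule 2; that leaves N.
Position 7: C is ruled out by rule 2; that leaves D.
So the tagging must be: N D N D N D D D.
Check: rule 1 satisfied; rule 2 satisfied; rule 3 satisfied; rule 4 satisfied.

N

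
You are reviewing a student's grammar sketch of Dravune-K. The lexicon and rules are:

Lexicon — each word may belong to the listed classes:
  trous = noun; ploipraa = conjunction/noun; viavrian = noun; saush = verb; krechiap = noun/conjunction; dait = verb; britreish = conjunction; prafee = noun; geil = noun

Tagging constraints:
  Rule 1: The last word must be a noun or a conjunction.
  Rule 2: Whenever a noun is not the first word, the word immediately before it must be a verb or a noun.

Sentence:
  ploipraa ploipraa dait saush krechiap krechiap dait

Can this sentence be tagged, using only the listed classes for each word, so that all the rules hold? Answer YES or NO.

Candidates per position — 1:ploipraa {conjunction,noun}; 2:ploipraa {conjunction,noun}; 3:dait {verb}; 4:saush {verb}; 5:krechiap {noun,conjunction}; 6:krechiap {noun,conjunction}; 7:dait {verb}.
Rule 1 cannot be satisfied by any choice of tags from the lexicon.
So there is no consistent tagging.

NO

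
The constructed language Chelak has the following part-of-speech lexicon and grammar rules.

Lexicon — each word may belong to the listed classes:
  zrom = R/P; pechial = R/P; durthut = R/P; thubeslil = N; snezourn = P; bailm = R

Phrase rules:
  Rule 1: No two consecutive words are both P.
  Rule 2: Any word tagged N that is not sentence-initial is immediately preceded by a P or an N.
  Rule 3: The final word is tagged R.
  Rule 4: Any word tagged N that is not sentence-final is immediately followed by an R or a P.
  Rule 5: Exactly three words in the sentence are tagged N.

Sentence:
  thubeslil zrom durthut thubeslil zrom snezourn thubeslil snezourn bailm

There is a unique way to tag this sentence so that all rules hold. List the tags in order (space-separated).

N R P N R P N P R

Candidates per position — 1:thubeslil {N}; 2:zrom {R,P}; 3:durthut {R,P}; 4:thubeslil {N}; 5:zrom {R,P}; 6:snezourn {P}; 7:thubeslil {N}; 8:snezourn {P}; 9:bailm {R}.
If word 3 were R, no tagging could satisfy rule 2; so word 3 is P.
If word 5 were P, no tagging could satisfy rule 1; so word 5 is R.
If word 2 were P, no tagging could satisfy rule 1; so word 2 is R.
The unique satisfying tagging is: N R P N R P N P R.
Rule-by-rule: rule 1 satisfied; rule 2 satisfied; rule 3 satisfied; rule 4 satisfied; rule 5 satisfied.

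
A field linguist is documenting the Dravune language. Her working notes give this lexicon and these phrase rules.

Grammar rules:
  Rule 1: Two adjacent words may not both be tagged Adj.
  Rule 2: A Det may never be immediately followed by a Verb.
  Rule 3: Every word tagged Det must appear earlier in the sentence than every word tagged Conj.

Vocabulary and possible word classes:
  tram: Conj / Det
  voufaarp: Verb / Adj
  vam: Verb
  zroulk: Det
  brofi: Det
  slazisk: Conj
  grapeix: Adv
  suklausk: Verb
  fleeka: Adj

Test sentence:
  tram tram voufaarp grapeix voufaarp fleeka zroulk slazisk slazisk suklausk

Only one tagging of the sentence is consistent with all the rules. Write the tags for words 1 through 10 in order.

Det Det Adj Adv Verb Adj Det Conj Conj Verb

Candidates per position — 1:tram {Conj,Det}; 2:tram {Conj,Det}; 3:voufaarp {Verb,Adj}; 4:grapeix {Adv}; 5:voufaarp {Verb,Adj}; 6:fleeka {Adj}; 7:zroulk {Det}; 8:slazisk {Conj}; 9:slazisk {Conj}; 10:suklausk {Verb}.
At position 1, choosing Conj makes rule 3 impossible to satisfy; hence Det.
At position 2, choosing Conj makes rule 3 impossible to satisfy; hence Det.
At position 3, choosing Verb makes rule 2 impossible to satisfy; hence Adj.
At position 5, choosing Adj makes rule 1 impossible to satisfy; hence Verb.
The only consistent sequence is: Det Det Adj Adv Verb Adj Det Conj Conj Verb.
Verifying each rule — rule 1 satisfied; rule 2 satisfied; rule 3 satisfied.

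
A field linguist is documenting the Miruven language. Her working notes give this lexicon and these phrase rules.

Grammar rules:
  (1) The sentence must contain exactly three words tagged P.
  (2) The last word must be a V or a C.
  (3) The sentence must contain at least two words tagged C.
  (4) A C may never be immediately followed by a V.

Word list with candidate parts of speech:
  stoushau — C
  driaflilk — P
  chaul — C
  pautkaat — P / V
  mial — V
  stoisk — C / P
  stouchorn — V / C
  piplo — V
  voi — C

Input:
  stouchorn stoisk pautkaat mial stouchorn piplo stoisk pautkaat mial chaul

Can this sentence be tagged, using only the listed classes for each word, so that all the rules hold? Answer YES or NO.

YES

Candidates per position — 1:stouchorn {V,C}; 2:stoisk {C,P}; 3:pautkaat {P,V}; 4:mial {V}; 5:stouchorn {V,C}; 6:piplo {V}; 7:stoisk {C,P}; 8:pautkaat {P,V}; 9:mial {V}; 10:chaul {C}.
One satisfying assignment: C P P V V V C P V C.
Checking: rule 1 satisfied; rule 2 satisfied; rule 3 satisfied; rule 4 satisfied.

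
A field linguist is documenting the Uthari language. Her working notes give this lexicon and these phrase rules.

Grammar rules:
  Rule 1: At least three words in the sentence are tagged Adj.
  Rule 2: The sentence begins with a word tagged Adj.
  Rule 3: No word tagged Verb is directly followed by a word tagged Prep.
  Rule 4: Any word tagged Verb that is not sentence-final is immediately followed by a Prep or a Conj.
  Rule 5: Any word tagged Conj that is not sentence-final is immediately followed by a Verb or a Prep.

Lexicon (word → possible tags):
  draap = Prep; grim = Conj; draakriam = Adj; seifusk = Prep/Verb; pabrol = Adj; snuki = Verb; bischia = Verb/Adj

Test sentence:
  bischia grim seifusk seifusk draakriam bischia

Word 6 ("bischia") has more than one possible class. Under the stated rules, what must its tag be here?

Candidates per position — 1:bischia {Verb,Adj}; 2:grim {Conj}; 3:seifusk {Prep,Verb}; 4:seifusk {Prep,Verb}; 5:draakriam {Adj}; 6:bischia {Verb,Adj}.
Position 1: Verb is ruled out by rule 1; that leaves Adj.
Position 4: Verb is ruled out by rule 4; that leaves Prep.
Position 6: Verb is ruled out by rule 1; that leaves Adj.
Position 3: Verb is ruled out by rule 3; that leaves Prep.
The unique satisfying tagging is: Adj Conj Prep Prep Adj Adj.
Verifying each rule — rule 1 ✓; rule 2 ✓; rule 3 ✓; rule 4 ✓; rule 5 ✓.

Adj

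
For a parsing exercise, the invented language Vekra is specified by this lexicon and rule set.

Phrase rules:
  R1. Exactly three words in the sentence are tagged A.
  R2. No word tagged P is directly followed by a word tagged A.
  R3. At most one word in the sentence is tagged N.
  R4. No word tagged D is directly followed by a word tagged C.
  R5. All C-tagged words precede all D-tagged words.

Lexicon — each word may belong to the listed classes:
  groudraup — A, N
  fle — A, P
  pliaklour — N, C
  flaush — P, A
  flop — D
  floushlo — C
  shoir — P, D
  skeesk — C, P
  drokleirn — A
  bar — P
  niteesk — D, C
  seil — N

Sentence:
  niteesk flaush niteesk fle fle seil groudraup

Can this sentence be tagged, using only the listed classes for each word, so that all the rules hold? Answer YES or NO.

Candidates per position — 1:niteesk {D,C}; 2:flaush {P,A}; 3:niteesk {D,C}; 4:fle {A,P}; 5:fle {A,P}; 6:seil {N}; 7:groudraup {A,N}.
One satisfying assignment: D A D A P N A.
Verifying each rule — rule 1 ✓; rule 2 ✓; rule 3 ✓; rule 4 ✓; rule 5 ✓.

YES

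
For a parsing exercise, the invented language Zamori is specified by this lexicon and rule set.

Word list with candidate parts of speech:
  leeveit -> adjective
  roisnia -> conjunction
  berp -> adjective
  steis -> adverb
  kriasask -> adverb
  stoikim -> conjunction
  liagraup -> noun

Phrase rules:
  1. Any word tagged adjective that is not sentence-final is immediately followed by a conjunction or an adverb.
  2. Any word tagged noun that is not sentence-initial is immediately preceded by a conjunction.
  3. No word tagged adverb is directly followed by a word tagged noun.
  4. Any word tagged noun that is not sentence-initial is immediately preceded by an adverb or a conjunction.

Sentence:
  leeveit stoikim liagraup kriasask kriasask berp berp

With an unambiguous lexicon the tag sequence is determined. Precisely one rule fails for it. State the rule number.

1

Fixed tagging: adjective conjunction noun adverb adverb adjective adjective.
Rule check: R1 fail, R2 pass, R3 pass, R4 pass.
Only rule 1 fails.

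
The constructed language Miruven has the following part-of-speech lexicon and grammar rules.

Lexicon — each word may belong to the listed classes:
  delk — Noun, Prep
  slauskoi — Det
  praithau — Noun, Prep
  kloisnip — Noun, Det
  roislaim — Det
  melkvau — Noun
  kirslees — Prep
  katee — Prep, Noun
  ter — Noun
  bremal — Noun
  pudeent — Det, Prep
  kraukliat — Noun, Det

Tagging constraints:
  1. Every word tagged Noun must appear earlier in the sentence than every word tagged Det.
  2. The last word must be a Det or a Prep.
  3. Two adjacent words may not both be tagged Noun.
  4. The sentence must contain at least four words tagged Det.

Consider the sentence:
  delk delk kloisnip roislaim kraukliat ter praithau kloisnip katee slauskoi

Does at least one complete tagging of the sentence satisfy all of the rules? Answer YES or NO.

NO

Candidates per position — 1:delk {Noun,Prep}; 2:delk {Noun,Prep}; 3:kloisnip {Noun,Det}; 4:roislaim {Det}; 5:kraukliat {Noun,Det}; 6:ter {Noun}; 7:praithau {Noun,Prep}; 8:kloisnip {Noun,Det}; 9:katee {Prep,Noun}; 10:slauskoi {Det}.
Rule 1 cannot be satisfied by any choice of tags from the lexicon.
So there is no consistent tagging.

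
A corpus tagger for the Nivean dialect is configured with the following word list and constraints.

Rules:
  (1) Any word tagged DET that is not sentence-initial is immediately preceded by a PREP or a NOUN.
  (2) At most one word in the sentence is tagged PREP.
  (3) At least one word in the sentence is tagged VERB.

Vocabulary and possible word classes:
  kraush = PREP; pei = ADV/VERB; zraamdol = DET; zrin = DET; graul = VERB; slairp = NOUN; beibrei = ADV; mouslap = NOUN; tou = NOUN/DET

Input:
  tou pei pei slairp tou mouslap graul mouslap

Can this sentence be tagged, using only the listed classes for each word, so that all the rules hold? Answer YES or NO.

YES

Candidates per position — 1:tou {NOUN,DET}; 2:pei {ADV,VERB}; 3:pei {ADV,VERB}; 4:slairp {NOUN}; 5:tou {NOUN,DET}; 6:mouslap {NOUN}; 7:graul {VERB}; 8:mouslap {NOUN}.
One satisfying assignment: DET VERB VERB NOUN DET NOUN VERB NOUN.
Rule-by-rule: rule 1 ✓; rule 2 ✓; rule 3 ✓.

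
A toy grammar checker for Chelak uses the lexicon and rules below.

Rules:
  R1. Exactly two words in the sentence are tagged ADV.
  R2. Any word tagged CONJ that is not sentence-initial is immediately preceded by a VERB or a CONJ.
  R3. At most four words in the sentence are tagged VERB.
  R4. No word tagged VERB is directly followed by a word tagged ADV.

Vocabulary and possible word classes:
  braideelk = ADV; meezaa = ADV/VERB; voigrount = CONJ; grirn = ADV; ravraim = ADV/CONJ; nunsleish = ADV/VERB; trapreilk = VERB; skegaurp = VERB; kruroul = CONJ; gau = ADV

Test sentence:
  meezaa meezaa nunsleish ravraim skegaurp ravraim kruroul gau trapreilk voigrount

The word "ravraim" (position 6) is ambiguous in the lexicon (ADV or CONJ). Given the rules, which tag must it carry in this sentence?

Candidates per position — 1:meezaa {ADV,VERB}; 2:meezaa {ADV,VERB}; 3:nunsleish {ADV,VERB}; 4:ravraim {ADV,CONJ}; 5:skegaurp {VERB}; 6:ravraim {ADV,CONJ}; 7:kruroul {CONJ}; 8:gau {ADV}; 9:trapreilk {VERB}; 10:voigrount {CONJ}.
Word 6 cannot be ADV — rule 2 would then fail for every completion. It is CONJ.
The remaining ambiguous positions (1, 2, 3, 4) are resolved jointly — only one combination satisfies every rule.
The only consistent sequence is: ADV VERB VERB CONJ VERB CONJ CONJ ADV VERB CONJ.
Check: rule 1 satisfied; rule 2 satisfied; rule 3 satisfied; rule 4 satisfied.

CONJ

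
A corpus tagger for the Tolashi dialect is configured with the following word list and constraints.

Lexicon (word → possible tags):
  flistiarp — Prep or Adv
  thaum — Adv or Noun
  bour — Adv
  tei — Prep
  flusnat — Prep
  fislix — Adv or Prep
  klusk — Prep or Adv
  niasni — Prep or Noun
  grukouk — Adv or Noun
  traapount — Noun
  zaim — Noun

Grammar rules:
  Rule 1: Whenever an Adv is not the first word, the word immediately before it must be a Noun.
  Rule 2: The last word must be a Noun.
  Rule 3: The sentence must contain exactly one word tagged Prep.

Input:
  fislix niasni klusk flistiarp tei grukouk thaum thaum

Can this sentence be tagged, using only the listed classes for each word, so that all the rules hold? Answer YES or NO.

Candidates per position — 1:fislix {Adv,Prep}; 2:niasni {Prep,Noun}; 3:klusk {Prep,Adv}; 4:flistiarp {Prep,Adv}; 5:tei {Prep}; 6:grukouk {Adv,Noun}; 7:thaum {Adv,Noun}; 8:thaum {Adv,Noun}.
Every candidate sequence violates at least one rule; no consistent tagging exists.

NO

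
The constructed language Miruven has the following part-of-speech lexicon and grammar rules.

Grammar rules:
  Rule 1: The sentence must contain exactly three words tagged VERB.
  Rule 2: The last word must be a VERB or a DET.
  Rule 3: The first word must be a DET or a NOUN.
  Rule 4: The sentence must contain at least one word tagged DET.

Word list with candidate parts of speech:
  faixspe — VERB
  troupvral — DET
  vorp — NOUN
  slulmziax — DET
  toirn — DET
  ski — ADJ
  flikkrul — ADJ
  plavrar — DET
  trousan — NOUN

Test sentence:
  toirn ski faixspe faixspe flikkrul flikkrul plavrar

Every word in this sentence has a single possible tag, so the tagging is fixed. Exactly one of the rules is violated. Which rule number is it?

1

Fixed tagging: DET ADJ VERB VERB ADJ ADJ DET.
Applying the rules: R1 violated, R2 holds, R3 holds, R4 holds.
Only rule 1 fails.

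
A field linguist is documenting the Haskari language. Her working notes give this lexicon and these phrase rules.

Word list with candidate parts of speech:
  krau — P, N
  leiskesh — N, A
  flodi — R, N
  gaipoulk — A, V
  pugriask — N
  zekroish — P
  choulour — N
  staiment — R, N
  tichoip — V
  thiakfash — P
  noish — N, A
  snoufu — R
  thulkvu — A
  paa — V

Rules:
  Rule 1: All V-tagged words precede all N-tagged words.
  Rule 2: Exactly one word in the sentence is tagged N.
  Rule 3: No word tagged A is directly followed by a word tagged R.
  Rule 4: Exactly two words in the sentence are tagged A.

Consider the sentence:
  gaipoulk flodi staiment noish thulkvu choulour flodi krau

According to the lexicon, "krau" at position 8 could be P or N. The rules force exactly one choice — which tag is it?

Candidates per position — 1:gaipoulk {A,V}; 2:flodi {R,N}; 3:staiment {R,N}; 4:noish {N,A}; 5:thulkvu {A}; 6:choulour {N}; 7:flodi {R,N}; 8:krau {P,N}.
Word 2 cannot be N — rule 2 would then fail for every completion. It is R.
Word 3 cannot be N — rule 2 would then fail for every completion. It is R.
Word 4 cannot be N — rule 2 would then fail for every completion. It is A.
Word 7 cannot be N — rule 2 would then fail for every completion. It is R.
Word 8 cannot be N — rule 2 would then fail for every completion. It is P.
Word 1 cannot be A — rule 3 would then fail for every completion. It is V.
The unique satisfying tagging is: V R R A A N R P.
Verifying each rule — rule 1 holds; rule 2 holds; rule 3 holds; rule 4 holds.

P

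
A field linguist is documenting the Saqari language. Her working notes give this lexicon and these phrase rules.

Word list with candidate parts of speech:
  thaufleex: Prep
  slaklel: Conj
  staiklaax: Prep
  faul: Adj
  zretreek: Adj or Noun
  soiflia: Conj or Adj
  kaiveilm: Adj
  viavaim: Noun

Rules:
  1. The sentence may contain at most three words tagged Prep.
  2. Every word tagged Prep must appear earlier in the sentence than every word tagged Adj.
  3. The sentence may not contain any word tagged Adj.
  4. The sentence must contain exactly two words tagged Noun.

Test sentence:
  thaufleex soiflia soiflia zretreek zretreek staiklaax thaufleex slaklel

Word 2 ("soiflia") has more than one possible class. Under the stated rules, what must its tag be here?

Conj

Candidates per position — 1:thaufleex {Prep}; 2:soiflia {Conj,Adj}; 3:soiflia {Conj,Adj}; 4:zretreek {Adj,Noun}; 5:zretreek {Adj,Noun}; 6:staiklaax {Prep}; 7:thaufleex {Prep}; 8:slaklel {Conj}.
At position 2, choosing Adj makes rule 2 impossible to satisfy; hence Conj.
At position 3, choosing Adj makes rule 2 impossible to satisfy; hence Conj.
At position 4, choosing Adj makes rule 2 impossible to satisfy; hence Noun.
At position 5, choosing Adj makes rule 2 impossible to satisfy; hence Noun.
That leaves exactly one tagging: Prep Conj Conj Noun Noun Prep Prep Conj.
Rule-by-rule: rule 1 holds; rule 2 holds; rule 3 holds; rule 4 holds.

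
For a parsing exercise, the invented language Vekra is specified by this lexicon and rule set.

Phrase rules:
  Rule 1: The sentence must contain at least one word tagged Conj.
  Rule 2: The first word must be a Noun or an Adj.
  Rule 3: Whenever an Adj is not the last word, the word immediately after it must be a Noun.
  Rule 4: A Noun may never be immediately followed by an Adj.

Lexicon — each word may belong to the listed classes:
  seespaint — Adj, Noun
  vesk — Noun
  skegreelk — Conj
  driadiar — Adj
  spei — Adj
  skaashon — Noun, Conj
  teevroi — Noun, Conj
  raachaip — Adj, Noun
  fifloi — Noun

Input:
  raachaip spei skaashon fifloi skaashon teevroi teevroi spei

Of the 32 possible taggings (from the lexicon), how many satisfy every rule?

0

Candidates per position — 1:raachaip {Adj,Noun}; 2:spei {Adj}; 3:skaashon {Noun,Conj}; 4:fifloi {Noun}; 5:skaashon {Noun,Conj}; 6:teevroi {Noun,Conj}; 7:teevroi {Noun,Conj}; 8:spei {Adj}.
There are 32 candidate sequences in total.
Every candidate sequence violates at least one rule; no consistent tagging exists.
Count = 0.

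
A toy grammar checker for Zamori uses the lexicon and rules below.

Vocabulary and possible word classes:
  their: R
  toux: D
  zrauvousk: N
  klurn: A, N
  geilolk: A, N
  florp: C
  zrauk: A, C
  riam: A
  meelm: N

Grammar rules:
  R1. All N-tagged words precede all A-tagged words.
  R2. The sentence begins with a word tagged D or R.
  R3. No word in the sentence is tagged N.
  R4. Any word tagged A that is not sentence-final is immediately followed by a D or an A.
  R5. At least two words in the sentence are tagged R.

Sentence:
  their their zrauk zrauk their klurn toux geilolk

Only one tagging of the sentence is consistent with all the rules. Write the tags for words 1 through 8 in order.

R R C C R A D A

Candidates per position — 1:their {R}; 2:their {R}; 3:zrauk {A,C}; 4:zrauk {A,C}; 5:their {R}; 6:klurn {A,N}; 7:toux {D}; 8:geilolk {A,N}.
If word 3 were A, no tagging could satisfy rule 4; so word 3 is C.
If word 4 were A, no tagging could satisfy rule 4; so word 4 is C.
If word 6 were N, no tagging could satisfy rule 3; so word 6 is A.
If word 8 were N, no tagging could satisfy rule 1; so word 8 is A.
The only consistent sequence is: R R C C R A D A.
Checking: rule 1 ✓; rule 2 ✓; rule 3 ✓; rule 4 ✓; rule 5 ✓.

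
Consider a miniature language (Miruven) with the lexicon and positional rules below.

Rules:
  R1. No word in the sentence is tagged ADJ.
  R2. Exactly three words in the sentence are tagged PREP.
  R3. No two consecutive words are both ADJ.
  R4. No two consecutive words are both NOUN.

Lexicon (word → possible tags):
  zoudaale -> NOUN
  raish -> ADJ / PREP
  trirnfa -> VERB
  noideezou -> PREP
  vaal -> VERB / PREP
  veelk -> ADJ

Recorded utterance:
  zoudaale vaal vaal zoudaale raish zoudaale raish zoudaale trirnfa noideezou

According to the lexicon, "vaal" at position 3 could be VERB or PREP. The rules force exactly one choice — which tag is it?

VERB

Candidates per position — 1:zoudaale {NOUN}; 2:vaal {VERB,PREP}; 3:vaal {VERB,PREP}; 4:zoudaale {NOUN}; 5:raish {ADJ,PREP}; 6:zoudaale {NOUN}; 7:raish {ADJ,PREP}; 8:zoudaale {NOUN}; 9:trirnfa {VERB}; 10:noideezou {PREP}.
Word 5 cannot be ADJ — rule 1 would then fail for every completion. It is PREP.
Word 7 cannot be ADJ — rule 1 would then fail for every completion. It is PREP.
Word 2 cannot be PREP — rule 2 would then fail for every completion. It is VERB.
Word 3 cannot be PREP — rule 2 would then fail for every completion. It is VERB.
The unique satisfying tagging is: NOUN VERB VERB NOUN PREP NOUN PREP NOUN VERB PREP.
Rule-by-rule: rule 1 satisfied; rule 2 satisfied; rule 3 satisfied; rule 4 satisfied.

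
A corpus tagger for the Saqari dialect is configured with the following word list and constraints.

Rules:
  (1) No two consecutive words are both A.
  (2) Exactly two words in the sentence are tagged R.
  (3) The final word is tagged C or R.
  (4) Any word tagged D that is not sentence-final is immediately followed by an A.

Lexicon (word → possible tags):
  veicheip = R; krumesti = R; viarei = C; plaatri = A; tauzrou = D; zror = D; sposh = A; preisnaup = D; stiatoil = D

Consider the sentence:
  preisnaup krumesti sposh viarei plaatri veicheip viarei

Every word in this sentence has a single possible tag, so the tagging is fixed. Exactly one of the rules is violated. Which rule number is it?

Fixed tagging: D R A C A R C.
Applying the rules: R1 ✓, R2 ✓, R3 ✓, R4 ✗.
Only rule 4 fails.

4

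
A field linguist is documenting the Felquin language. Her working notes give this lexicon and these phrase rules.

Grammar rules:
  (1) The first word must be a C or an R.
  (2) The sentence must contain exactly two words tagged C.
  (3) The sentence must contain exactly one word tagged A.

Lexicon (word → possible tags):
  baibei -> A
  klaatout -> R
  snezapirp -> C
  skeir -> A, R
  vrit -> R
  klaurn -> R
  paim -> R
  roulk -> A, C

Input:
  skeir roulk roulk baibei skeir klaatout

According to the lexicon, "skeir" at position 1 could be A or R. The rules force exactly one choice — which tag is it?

R

Candidates per position — 1:skeir {A,R}; 2:roulk {A,C}; 3:roulk {A,C}; 4:baibei {A}; 5:skeir {A,R}; 6:klaatout {R}.
Word 1 cannot be A — rule 1 would then fail for every completion. It is R.
Word 2 cannot be A — rule 2 would then fail for every completion. It is C.
Word 3 cannot be A — rule 2 would then fail for every completion. It is C.
Word 5 cannot be A — rule 3 would then fail for every completion. It is R.
That leaves exactly one tagging: R C C A R R.
Check: rule 1 satisfied; rule 2 satisfied; rule 3 satisfied.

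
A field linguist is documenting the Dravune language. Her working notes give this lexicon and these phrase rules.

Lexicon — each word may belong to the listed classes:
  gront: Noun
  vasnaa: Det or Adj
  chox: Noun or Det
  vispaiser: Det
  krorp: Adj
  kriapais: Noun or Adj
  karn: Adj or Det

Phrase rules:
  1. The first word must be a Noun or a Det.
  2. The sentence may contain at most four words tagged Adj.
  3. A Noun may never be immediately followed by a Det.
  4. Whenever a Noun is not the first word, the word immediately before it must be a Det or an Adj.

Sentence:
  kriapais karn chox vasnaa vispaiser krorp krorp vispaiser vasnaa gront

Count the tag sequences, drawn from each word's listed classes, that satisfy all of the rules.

4

Candidates per position — 1:kriapais {Noun,Adj}; 2:karn {Adj,Det}; 3:chox {Noun,Det}; 4:vasnaa {Det,Adj}; 5:vispaiser {Det}; 6:krorp {Adj}; 7:krorp {Adj}; 8:vispaiser {Det}; 9:vasnaa {Det,Adj}; 10:gront {Noun}.
There are 32 candidate sequences in total.
The sequences that satisfy every rule: Noun Adj Noun Adj Det Adj Adj Det Det Noun; Noun Adj Det Det Det Adj Adj Det Det Noun; Noun Adj Det Det Det Adj Adj Det Adj Noun; Noun Adj Det Adj Det Adj Adj Det Det Noun.
Count = 4.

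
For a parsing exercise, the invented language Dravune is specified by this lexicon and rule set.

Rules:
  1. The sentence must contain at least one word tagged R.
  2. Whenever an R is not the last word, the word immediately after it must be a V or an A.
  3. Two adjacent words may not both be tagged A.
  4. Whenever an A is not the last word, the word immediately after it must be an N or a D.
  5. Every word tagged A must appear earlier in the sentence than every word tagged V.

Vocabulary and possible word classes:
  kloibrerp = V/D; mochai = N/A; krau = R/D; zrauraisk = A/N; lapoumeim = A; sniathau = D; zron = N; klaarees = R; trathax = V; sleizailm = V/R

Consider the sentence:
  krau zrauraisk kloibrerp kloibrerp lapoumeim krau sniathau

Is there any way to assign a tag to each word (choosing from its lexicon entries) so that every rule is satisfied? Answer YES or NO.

YES

Candidates per position — 1:krau {R,D}; 2:zrauraisk {A,N}; 3:kloibrerp {V,D}; 4:kloibrerp {V,D}; 5:lapoumeim {A}; 6:krau {R,D}; 7:sniathau {D}.
One satisfying assignment: R A D D A D D.
Verifying each rule — rule 1 holds; rule 2 holds; rule 3 holds; rule 4 holds; rule 5 holds.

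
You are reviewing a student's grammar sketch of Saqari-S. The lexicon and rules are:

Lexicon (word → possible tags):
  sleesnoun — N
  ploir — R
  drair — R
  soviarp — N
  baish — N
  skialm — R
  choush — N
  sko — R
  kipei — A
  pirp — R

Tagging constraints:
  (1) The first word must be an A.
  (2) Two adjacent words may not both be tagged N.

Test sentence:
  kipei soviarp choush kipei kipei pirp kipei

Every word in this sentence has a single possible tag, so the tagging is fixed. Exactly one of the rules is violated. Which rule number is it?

2

Fixed tagging: A N N A A R A.
Checking each rule: R1 pass, R2 fail.
Only rule 2 fails.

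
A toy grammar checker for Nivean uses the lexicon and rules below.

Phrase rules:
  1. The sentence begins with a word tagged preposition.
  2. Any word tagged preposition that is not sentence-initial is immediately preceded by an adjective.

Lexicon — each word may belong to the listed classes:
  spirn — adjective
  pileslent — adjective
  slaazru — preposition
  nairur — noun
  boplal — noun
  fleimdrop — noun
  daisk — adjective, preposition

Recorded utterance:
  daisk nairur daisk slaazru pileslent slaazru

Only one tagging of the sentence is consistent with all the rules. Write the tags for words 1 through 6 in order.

Candidates per position — 1:daisk {adjective,preposition}; 2:nairur {noun}; 3:daisk {adjective,preposition}; 4:slaazru {preposition}; 5:pileslent {adjective}; 6:slaazru {preposition}.
If word 1 were adjective, no tagging could satisfy rule 1; so word 1 is preposition.
If word 3 were preposition, no tagging could satisfy rule 2; so word 3 is adjective.
The only consistent sequence is: preposition noun adjective preposition adjective preposition.
Verifying each rule — rule 1 holds; rule 2 holds.

preposition noun adjective preposition adjective preposition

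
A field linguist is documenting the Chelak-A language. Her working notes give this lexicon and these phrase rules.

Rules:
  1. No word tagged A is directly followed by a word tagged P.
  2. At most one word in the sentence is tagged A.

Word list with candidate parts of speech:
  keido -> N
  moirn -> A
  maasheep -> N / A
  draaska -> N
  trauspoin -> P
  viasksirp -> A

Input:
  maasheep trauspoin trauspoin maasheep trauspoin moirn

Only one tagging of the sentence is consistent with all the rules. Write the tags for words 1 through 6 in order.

N P P N P A

Candidates per position — 1:maasheep {N,A}; 2:trauspoin {P}; 3:trauspoin {P}; 4:maasheep {N,A}; 5:trauspoin {P}; 6:moirn {A}.
Position 1: tagging it A would leave rule 1 unsatisfiable, so it must be N.
Position 4: tagging it A would leave rule 1 unsatisfiable, so it must be N.
The unique satisfying tagging is: N P P N P A.
Checking: rule 1 ok; rule 2 ok.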